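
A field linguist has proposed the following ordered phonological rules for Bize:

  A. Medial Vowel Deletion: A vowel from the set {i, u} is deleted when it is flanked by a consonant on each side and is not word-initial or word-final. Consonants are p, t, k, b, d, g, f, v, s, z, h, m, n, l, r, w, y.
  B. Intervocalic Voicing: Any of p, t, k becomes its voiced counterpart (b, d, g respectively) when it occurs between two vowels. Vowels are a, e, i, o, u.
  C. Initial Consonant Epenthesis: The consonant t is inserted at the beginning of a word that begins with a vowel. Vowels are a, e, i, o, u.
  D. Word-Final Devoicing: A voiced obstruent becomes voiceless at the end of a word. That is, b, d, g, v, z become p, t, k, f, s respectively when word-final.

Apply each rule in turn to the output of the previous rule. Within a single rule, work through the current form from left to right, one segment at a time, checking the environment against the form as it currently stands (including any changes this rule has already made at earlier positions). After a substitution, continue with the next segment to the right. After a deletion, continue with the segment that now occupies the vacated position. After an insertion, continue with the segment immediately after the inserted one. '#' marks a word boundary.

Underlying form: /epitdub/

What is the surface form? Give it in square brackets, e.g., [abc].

A Medial Vowel Deletion: [epitdub] → [eptdb]
B Intervocalic Voicing: no change — [eptdb]
C Initial Consonant Epenthesis: [eptdb] → [teptdb]
D Word-Final Devoicing: [teptdb] → [teptdp]

[teptdp]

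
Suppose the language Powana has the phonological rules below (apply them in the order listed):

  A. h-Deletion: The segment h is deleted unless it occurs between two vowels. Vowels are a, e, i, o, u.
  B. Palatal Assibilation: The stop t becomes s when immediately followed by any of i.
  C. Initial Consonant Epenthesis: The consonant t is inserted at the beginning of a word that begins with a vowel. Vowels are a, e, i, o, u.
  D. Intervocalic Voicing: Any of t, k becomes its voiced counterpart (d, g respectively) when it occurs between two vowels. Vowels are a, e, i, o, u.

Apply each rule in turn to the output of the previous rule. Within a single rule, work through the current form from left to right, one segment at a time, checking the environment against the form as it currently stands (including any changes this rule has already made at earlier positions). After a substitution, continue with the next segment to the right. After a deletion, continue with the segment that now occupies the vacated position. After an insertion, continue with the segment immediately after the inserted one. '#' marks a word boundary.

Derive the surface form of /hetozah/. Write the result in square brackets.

A h-Deletion: [hetozah] → [etoza]
B Palatal Assibilation: no change — [etoza]
C Initial Consonant Epenthesis: [etoza] → [tetoza]
D Intervocalic Voicing: [tetoza] → [tedoza]

[tedoza]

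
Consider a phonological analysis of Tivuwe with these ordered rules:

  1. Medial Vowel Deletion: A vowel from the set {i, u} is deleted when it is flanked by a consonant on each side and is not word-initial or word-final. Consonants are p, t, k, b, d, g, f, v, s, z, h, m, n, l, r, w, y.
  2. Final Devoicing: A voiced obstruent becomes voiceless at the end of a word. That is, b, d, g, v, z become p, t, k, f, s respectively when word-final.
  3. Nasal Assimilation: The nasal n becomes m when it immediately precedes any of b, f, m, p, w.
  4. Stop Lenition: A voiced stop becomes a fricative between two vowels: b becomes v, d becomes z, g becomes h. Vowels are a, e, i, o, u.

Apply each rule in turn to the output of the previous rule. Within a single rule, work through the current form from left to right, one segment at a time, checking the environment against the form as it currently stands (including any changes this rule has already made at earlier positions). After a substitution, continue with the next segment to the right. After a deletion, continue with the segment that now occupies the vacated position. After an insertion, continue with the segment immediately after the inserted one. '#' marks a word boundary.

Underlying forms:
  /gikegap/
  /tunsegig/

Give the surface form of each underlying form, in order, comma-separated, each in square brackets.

/gikegap/:
  1 Medial Vowel Deletion: [gikegap] → [gkegap]
  2 Final Devoicing: no change — [gkegap]
  3 Nasal Assimilation: no change — [gkegap]
  4 Stop Lenition: [gkegap] → [gkehap]
/tunsegig/:
  1 Medial Vowel Deletion: [tunsegig] → [tnsegg]
  2 Final Devoicing: [tnsegg] → [tnsegk]
  3 Nasal Assimilation: no change — [tnsegk]
  4 Stop Lenition: no change — [tnsegk]

[gkehap], [tnsegk]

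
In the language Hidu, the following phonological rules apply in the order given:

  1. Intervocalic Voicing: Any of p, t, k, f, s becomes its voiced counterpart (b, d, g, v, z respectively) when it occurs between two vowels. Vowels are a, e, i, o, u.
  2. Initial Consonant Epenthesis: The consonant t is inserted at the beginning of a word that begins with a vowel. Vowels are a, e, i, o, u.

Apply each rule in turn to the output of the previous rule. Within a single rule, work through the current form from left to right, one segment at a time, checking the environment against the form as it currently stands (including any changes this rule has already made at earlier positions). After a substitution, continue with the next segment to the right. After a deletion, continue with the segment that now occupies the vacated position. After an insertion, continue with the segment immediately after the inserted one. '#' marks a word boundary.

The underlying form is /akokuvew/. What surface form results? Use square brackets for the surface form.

[tagoguvew]

1 Intervocalic Voicing: [akokuvew] → [agoguvew]
2 Initial Consonant Epenthesis: [agoguvew] → [tagoguvew]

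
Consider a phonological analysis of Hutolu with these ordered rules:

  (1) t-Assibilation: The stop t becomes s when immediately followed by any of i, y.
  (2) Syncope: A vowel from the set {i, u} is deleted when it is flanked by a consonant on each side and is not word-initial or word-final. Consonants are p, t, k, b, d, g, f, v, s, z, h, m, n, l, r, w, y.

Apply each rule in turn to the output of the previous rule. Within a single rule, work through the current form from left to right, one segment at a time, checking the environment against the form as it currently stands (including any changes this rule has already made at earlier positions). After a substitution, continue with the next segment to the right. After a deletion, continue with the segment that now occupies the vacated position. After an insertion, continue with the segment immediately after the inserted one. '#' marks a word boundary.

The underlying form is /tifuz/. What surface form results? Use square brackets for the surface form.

(1) t-Assibilation: [tifuz] → [sifuz]
(2) Syncope: [sifuz] → [sfz]

[sfz]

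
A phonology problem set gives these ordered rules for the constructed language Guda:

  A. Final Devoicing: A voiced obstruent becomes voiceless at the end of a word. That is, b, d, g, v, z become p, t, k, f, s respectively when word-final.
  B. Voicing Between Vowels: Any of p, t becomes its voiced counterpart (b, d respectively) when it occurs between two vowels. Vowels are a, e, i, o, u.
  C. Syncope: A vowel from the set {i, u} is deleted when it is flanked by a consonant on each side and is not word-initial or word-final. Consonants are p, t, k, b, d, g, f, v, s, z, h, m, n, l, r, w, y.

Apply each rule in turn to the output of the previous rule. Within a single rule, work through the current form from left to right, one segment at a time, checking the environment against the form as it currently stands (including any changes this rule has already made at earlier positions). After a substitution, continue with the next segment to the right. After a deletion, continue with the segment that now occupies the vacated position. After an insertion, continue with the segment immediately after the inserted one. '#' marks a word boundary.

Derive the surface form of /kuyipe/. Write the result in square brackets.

[kybe]

A Final Devoicing: no change — [kuyipe]
B Voicing Between Vowels: [kuyipe] → [kuyibe]
C Syncope: [kuyibe] → [kybe]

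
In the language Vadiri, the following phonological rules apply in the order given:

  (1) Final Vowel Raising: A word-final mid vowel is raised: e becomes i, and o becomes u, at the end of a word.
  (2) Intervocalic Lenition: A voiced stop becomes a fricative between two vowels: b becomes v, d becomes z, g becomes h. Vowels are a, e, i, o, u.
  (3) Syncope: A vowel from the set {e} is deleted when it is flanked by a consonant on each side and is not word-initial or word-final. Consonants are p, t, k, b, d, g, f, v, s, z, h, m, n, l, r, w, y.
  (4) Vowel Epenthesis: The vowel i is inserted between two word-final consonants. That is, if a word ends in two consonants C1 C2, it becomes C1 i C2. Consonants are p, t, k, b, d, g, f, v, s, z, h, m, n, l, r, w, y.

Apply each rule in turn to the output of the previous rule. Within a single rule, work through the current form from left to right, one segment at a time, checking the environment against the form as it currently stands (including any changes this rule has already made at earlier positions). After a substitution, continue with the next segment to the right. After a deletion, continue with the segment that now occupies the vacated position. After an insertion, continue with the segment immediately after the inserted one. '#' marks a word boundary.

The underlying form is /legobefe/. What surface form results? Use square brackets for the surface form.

(1) Final Vowel Raising: [legobefe] → [legobefi]
(2) Intervocalic Lenition: [legobefi] → [lehovefi]
(3) Syncope: [lehovefi] → [lhovfi]
(4) Vowel Epenthesis: no change — [lhovfi]

[lhovfi]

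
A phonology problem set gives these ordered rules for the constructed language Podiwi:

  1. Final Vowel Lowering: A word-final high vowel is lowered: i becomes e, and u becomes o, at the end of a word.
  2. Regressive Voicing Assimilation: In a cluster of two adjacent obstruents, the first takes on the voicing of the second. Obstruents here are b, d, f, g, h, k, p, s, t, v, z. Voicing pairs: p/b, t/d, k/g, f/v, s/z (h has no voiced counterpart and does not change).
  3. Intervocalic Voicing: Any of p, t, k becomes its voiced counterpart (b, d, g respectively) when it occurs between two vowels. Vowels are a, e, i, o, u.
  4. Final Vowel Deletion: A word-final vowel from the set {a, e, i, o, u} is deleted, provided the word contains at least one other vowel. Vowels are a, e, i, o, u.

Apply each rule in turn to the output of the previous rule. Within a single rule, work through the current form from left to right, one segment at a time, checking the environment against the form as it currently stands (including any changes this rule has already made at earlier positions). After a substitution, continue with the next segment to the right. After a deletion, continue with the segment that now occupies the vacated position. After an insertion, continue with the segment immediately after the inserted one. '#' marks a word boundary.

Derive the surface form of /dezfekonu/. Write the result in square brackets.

1 Final Vowel Lowering: [dezfekonu] → [dezfekono]
2 Regressive Voicing Assimilation: [dezfekono] → [desfekono]
3 Intervocalic Voicing: [desfekono] → [desfegono]
4 Final Vowel Deletion: [desfegono] → [desfegon]

[desfegon]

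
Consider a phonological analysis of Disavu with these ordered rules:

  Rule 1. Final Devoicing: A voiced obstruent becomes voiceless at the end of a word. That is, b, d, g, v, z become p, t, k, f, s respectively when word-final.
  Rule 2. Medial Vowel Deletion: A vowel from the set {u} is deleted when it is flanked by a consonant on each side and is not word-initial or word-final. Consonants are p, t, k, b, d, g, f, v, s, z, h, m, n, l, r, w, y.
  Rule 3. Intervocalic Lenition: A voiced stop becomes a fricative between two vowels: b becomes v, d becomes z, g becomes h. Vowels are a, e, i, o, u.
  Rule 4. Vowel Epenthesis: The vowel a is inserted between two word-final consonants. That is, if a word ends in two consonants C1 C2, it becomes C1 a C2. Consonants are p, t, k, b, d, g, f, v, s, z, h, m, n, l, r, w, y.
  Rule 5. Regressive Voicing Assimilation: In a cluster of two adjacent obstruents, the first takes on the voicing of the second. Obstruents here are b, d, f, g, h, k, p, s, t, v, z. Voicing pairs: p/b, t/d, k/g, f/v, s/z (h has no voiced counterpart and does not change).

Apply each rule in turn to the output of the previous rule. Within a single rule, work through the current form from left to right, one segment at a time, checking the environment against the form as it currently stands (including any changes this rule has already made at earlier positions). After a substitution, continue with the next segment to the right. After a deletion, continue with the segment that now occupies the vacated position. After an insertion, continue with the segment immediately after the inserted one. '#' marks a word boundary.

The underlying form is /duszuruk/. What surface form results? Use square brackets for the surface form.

Rule 1 Final Devoicing: no change — [duszuruk]
Rule 2 Medial Vowel Deletion: [duszuruk] → [dszrk]
Rule 3 Intervocalic Lenition: no change — [dszrk]
Rule 4 Vowel Epenthesis: [dszrk] → [dszrak]
Rule 5 Regressive Voicing Assimilation: [dszrak] → [tzzrak]

[tzzrak]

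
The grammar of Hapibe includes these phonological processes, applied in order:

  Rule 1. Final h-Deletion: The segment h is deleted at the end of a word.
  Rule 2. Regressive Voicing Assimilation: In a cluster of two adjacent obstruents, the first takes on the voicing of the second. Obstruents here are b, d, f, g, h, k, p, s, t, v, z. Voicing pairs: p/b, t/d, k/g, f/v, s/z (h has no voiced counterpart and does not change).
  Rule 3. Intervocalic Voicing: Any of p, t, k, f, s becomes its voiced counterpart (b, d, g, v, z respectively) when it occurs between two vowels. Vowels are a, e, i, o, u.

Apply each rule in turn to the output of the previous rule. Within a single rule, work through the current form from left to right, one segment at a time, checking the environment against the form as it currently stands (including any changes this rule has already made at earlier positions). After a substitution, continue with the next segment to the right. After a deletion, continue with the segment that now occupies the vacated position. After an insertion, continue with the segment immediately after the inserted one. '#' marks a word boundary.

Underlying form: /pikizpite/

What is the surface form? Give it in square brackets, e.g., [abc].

[pigispide]

Rule 1 Final h-Deletion: no change — [pikizpite]
Rule 2 Regressive Voicing Assimilation: [pikizpite] → [pikispite]
Rule 3 Intervocalic Voicing: [pikispite] → [pigispide]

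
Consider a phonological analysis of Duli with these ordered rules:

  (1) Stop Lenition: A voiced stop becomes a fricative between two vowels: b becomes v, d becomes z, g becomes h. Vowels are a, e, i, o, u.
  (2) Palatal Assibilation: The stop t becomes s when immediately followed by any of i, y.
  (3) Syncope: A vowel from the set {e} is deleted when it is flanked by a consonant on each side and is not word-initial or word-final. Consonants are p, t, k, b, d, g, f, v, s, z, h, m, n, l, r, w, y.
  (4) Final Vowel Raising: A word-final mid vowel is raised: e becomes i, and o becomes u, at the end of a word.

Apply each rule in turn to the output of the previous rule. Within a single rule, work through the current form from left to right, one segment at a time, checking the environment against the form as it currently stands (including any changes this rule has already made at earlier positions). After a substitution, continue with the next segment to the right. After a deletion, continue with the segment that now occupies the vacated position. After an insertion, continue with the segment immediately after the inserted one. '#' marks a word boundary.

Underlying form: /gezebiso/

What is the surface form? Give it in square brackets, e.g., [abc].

(1) Stop Lenition: [gezebiso] → [gezeviso]
(2) Palatal Assibilation: no change — [gezeviso]
(3) Syncope: [gezeviso] → [gzviso]
(4) Final Vowel Raising: [gzviso] → [gzvisu]

[gzvisu]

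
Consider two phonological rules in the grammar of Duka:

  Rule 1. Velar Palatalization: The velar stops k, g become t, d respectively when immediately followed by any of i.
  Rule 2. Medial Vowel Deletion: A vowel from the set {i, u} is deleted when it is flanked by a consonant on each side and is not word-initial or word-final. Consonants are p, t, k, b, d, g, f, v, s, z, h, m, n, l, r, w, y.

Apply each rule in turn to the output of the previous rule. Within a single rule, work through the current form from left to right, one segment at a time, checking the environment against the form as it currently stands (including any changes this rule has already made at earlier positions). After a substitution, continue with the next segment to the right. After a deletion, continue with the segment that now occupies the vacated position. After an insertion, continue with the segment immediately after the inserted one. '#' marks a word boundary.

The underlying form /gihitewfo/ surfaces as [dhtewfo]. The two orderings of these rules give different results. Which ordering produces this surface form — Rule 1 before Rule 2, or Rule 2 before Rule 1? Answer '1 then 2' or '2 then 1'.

Order 1 then 2:
  1 Velar Palatalization: [gihitewfo] → [dihitewfo]
  2 Medial Vowel Deletion: [dihitewfo] → [dhtewfo]
  result: [dhtewfo]
Order 2 then 1:
  2 Medial Vowel Deletion: [gihitewfo] → [ghtewfo]
  1 Velar Palatalization: no change — [ghtewfo]
  result: [ghtewfo]

1 then 2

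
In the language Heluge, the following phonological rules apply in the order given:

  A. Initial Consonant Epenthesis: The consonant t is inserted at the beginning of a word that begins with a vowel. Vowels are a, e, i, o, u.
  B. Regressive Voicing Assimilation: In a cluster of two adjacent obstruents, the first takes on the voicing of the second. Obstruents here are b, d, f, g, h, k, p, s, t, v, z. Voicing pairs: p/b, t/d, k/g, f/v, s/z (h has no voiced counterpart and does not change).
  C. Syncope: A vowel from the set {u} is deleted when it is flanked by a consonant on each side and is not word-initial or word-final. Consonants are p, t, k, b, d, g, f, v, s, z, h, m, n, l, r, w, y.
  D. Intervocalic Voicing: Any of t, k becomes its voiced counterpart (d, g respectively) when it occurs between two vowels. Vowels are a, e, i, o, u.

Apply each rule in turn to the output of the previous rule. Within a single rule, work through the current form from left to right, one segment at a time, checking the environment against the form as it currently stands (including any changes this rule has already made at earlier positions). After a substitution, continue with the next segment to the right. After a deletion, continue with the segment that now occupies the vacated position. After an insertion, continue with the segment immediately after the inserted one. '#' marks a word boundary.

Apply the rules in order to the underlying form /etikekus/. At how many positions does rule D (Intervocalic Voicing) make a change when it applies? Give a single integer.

2

A Initial Consonant Epenthesis: [etikekus] → [tetikekus]
B Regressive Voicing Assimilation: no change — [tetikekus]
C Syncope: [tetikekus] → [tetikeks]
D Intervocalic Voicing: [tetikeks] → [tedigeks]
Rule D changed 2 position(s).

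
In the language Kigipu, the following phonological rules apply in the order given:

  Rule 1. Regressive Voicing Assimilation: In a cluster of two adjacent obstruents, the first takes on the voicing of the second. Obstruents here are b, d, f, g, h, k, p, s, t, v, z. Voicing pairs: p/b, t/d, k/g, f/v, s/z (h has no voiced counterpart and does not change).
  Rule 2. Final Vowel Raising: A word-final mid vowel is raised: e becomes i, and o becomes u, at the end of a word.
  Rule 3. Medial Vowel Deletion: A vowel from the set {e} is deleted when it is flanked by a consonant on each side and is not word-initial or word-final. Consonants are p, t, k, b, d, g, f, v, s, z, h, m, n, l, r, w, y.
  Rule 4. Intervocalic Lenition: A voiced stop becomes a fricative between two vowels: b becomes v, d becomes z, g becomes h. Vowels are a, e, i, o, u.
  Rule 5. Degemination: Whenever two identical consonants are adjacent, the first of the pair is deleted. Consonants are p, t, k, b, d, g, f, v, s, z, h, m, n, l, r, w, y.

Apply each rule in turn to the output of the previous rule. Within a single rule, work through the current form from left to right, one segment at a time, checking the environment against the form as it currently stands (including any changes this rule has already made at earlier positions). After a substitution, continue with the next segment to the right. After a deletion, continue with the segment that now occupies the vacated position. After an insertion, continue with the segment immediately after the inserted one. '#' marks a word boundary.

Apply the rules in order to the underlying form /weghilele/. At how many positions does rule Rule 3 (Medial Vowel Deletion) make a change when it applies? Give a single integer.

2

Rule 1 Regressive Voicing Assimilation: [weghilele] → [wekhilele]
Rule 2 Final Vowel Raising: [wekhilele] → [wekhileli]
Rule 3 Medial Vowel Deletion: [wekhileli] → [wkhilli]
Rule 4 Intervocalic Lenition: no change — [wkhilli]
Rule 5 Degemination: [wkhilli] → [wkhili]
Rule Rule 3 changed 2 position(s).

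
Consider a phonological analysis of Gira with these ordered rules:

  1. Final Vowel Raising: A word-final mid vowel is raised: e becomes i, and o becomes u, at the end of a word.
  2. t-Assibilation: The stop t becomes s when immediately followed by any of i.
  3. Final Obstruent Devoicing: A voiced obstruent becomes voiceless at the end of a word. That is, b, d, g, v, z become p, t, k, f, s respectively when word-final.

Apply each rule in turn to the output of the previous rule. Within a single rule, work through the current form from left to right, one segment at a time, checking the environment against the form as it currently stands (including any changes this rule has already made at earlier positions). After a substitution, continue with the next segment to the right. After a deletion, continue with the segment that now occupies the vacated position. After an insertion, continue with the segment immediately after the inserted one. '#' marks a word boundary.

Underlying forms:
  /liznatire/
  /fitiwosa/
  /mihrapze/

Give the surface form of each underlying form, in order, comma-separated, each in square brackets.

/liznatire/:
  1 Final Vowel Raising: [liznatire] → [liznatiri]
  2 t-Assibilation: [liznatiri] → [liznasiri]
  3 Final Obstruent Devoicing: no change — [liznasiri]
/fitiwosa/:
  1 Final Vowel Raising: no change — [fitiwosa]
  2 t-Assibilation: [fitiwosa] → [fisiwosa]
  3 Final Obstruent Devoicing: no change — [fisiwosa]
/mihrapze/:
  1 Final Vowel Raising: [mihrapze] → [mihrapzi]
  2 t-Assibilation: no change — [mihrapzi]
  3 Final Obstruent Devoicing: no change — [mihrapzi]

[liznasiri], [fisiwosa], [mihrapzi]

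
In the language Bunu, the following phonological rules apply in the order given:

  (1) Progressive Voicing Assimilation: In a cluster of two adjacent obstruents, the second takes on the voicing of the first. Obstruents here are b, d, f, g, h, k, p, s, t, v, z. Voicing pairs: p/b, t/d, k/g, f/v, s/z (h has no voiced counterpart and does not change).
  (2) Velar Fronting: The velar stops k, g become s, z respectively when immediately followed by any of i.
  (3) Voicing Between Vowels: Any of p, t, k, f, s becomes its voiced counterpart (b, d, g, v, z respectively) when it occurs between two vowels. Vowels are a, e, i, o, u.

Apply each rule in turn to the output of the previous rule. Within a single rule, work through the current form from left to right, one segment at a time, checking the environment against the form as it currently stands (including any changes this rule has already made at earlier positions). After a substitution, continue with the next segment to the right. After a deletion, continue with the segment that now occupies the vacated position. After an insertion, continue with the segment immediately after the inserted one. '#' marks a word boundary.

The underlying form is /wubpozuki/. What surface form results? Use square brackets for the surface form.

(1) Progressive Voicing Assimilation: [wubpozuki] → [wubbozuki]
(2) Velar Fronting: [wubbozuki] → [wubbozusi]
(3) Voicing Between Vowels: [wubbozusi] → [wubbozuzi]

[wubbozuzi]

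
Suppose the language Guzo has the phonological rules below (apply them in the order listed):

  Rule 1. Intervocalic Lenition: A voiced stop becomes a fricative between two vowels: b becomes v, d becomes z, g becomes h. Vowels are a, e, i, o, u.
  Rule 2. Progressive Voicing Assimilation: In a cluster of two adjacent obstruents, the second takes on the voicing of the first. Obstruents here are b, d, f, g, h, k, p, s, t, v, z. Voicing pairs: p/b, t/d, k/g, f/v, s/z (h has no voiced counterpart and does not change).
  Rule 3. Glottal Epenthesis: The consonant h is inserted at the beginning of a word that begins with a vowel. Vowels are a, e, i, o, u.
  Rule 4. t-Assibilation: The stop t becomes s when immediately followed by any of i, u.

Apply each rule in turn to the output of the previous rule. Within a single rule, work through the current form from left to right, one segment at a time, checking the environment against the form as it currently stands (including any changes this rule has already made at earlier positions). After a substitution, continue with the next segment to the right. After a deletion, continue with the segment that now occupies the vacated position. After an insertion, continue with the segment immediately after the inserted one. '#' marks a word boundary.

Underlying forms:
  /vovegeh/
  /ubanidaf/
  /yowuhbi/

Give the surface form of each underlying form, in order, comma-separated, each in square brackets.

[voveheh], [huvanizaf], [yowuhpi]

/vovegeh/:
  Rule 1 Intervocalic Lenition: [vovegeh] → [voveheh]
  Rule 2 Progressive Voicing Assimilation: no change — [voveheh]
  Rule 3 Glottal Epenthesis: no change — [voveheh]
  Rule 4 t-Assibilation: no change — [voveheh]
/ubanidaf/:
  Rule 1 Intervocalic Lenition: [ubanidaf] → [uvanizaf]
  Rule 2 Progressive Voicing Assimilation: no change — [uvanizaf]
  Rule 3 Glottal Epenthesis: [uvanizaf] → [huvanizaf]
  Rule 4 t-Assibilation: no change — [huvanizaf]
/yowuhbi/:
  Rule 1 Intervocalic Lenition: no change — [yowuhbi]
  Rule 2 Progressive Voicing Assimilation: [yowuhbi] → [yowuhpi]
  Rule 3 Glottal Epenthesis: no change — [yowuhpi]
  Rule 4 t-Assibilation: no change — [yowuhpi]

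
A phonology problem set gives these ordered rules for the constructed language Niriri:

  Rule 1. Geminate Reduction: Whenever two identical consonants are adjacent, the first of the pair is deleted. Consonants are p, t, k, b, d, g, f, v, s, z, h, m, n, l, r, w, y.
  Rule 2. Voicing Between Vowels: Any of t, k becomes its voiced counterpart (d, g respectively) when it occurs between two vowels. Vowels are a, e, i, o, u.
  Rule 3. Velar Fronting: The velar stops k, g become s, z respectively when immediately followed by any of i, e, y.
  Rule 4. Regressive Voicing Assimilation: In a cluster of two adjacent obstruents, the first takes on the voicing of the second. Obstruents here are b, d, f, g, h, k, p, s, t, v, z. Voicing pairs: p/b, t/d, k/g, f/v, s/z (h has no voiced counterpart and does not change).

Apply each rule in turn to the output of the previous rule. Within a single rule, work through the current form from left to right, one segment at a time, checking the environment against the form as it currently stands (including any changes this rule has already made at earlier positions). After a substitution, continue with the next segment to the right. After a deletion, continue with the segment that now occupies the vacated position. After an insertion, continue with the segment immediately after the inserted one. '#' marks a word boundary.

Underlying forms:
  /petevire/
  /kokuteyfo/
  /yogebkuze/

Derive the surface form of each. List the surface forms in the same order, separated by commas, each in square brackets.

[pedevire], [kogudeyfo], [yozepkuze]

/petevire/:
  Rule 1 Geminate Reduction: no change — [petevire]
  Rule 2 Voicing Between Vowels: [petevire] → [pedevire]
  Rule 3 Velar Fronting: no change — [pedevire]
  Rule 4 Regressive Voicing Assimilation: no change — [pedevire]
/kokuteyfo/:
  Rule 1 Geminate Reduction: no change — [kokuteyfo]
  Rule 2 Voicing Between Vowels: [kokuteyfo] → [kogudeyfo]
  Rule 3 Velar Fronting: no change — [kogudeyfo]
  Rule 4 Regressive Voicing Assimilation: no change — [kogudeyfo]
/yogebkuze/:
  Rule 1 Geminate Reduction: no change — [yogebkuze]
  Rule 2 Voicing Between Vowels: no change — [yogebkuze]
  Rule 3 Velar Fronting: [yogebkuze] → [yozebkuze]
  Rule 4 Regressive Voicing Assimilation: [yozebkuze] → [yozepkuze]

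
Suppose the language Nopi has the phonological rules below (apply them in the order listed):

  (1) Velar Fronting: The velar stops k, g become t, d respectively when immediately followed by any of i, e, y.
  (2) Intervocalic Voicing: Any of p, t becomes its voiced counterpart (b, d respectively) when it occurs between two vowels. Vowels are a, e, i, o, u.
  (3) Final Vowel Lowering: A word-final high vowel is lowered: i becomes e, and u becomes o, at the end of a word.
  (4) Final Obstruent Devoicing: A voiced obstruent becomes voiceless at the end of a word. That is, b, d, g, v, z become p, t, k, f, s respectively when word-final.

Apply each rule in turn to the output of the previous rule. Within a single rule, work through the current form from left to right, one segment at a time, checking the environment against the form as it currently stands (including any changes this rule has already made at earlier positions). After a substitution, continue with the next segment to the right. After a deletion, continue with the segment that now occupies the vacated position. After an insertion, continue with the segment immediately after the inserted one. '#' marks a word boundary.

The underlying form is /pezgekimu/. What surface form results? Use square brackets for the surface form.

[pezdedimo]

(1) Velar Fronting: [pezgekimu] → [pezdetimu]
(2) Intervocalic Voicing: [pezdetimu] → [pezdedimu]
(3) Final Vowel Lowering: [pezdedimu] → [pezdedimo]
(4) Final Obstruent Devoicing: no change — [pezdedimo]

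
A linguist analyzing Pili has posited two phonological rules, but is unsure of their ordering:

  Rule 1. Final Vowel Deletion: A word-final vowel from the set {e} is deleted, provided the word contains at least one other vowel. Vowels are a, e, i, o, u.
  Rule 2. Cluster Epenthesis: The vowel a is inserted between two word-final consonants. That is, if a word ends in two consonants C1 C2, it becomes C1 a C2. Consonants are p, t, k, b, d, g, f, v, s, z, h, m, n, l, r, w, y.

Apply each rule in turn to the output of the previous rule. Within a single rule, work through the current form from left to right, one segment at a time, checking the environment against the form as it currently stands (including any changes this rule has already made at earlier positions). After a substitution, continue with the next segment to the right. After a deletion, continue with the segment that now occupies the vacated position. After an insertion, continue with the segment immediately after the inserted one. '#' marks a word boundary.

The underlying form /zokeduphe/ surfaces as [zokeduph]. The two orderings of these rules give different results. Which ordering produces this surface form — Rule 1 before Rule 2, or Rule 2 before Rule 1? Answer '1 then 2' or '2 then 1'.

Order 1 then 2:
  1 Final Vowel Deletion: [zokeduphe] → [zokeduph]
  2 Cluster Epenthesis: [zokeduph] → [zokedupah]
  result: [zokedupah]
Order 2 then 1:
  2 Cluster Epenthesis: no change — [zokeduphe]
  1 Final Vowel Deletion: [zokeduphe] → [zokeduph]
  result: [zokeduph]

2 then 1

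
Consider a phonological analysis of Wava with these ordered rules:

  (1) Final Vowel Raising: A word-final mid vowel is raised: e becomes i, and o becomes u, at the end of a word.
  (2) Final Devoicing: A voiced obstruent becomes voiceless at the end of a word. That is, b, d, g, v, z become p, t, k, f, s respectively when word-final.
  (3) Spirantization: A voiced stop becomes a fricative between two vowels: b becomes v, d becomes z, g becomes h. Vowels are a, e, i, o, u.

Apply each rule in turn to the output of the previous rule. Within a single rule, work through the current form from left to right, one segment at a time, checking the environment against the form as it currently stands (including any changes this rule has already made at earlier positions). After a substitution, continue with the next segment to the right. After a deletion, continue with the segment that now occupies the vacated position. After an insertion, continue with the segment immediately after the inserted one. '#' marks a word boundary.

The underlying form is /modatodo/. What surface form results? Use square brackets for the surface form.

[mozatozu]

(1) Final Vowel Raising: [modatodo] → [modatodu]
(2) Final Devoicing: no change — [modatodu]
(3) Spirantization: [modatodu] → [mozatozu]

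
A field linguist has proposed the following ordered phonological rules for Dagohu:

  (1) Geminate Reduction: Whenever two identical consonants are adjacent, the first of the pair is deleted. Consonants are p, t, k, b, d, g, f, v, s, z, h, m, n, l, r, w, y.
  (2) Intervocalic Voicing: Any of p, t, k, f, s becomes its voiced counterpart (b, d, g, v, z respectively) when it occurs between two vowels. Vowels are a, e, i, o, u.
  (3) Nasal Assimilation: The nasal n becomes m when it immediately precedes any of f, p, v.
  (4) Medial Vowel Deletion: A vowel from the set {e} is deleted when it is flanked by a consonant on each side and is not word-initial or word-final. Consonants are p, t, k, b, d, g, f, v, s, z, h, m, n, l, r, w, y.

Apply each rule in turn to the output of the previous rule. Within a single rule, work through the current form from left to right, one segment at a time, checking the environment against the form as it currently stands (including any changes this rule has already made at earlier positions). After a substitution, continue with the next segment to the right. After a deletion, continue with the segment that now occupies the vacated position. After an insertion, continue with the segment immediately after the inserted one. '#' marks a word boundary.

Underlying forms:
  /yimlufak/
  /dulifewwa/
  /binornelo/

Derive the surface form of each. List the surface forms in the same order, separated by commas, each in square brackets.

/yimlufak/:
  (1) Geminate Reduction: no change — [yimlufak]
  (2) Intervocalic Voicing: [yimlufak] → [yimluvak]
  (3) Nasal Assimilation: no change — [yimluvak]
  (4) Medial Vowel Deletion: no change — [yimluvak]
/dulifewwa/:
  (1) Geminate Reduction: [dulifewwa] → [dulifewa]
  (2) Intervocalic Voicing: [dulifewa] → [dulivewa]
  (3) Nasal Assimilation: no change — [dulivewa]
  (4) Medial Vowel Deletion: [dulivewa] → [dulivwa]
/binornelo/:
  (1) Geminate Reduction: no change — [binornelo]
  (2) Intervocalic Voicing: no change — [binornelo]
  (3) Nasal Assimilation: no change — [binornelo]
  (4) Medial Vowel Deletion: [binornelo] → [binornlo]

[yimluvak], [dulivwa], [binornlo]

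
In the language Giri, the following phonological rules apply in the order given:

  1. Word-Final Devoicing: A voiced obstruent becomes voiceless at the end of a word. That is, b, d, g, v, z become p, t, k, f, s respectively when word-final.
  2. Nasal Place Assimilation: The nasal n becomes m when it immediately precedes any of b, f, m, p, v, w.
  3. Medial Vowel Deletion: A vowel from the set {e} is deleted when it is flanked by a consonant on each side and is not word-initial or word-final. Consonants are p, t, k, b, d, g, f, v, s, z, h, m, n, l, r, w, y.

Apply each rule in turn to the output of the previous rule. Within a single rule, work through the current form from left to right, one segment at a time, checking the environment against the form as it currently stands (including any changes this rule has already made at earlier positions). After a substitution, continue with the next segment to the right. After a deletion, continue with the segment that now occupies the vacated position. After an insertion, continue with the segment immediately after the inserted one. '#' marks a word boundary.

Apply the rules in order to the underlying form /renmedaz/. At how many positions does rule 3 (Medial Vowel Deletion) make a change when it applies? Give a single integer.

1 Word-Final Devoicing: [renmedaz] → [renmedas]
2 Nasal Place Assimilation: [renmedas] → [remmedas]
3 Medial Vowel Deletion: [remmedas] → [rmmdas]
Rule 3 changed 2 position(s).

2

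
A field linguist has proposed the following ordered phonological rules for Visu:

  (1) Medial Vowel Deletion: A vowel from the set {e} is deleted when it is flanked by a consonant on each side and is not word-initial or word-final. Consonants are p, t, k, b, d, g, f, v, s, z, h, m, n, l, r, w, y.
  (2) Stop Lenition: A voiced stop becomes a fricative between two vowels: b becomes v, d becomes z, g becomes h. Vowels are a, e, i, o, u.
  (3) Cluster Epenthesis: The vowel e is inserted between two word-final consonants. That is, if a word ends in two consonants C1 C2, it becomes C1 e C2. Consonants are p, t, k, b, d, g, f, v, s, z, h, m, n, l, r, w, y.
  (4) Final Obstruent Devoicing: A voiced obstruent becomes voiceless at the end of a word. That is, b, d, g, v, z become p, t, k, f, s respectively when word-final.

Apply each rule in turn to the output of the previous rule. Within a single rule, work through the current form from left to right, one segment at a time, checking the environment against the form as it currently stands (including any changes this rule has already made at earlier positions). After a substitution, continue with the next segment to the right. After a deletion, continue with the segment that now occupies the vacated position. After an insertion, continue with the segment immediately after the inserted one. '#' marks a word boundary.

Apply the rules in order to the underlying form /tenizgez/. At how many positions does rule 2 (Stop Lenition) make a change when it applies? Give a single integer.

(1) Medial Vowel Deletion: [tenizgez] → [tnizgz]
(2) Stop Lenition: no change — [tnizgz]
(3) Cluster Epenthesis: [tnizgz] → [tnizgez]
(4) Final Obstruent Devoicing: [tnizgez] → [tnizges]
Rule 2 changed 0 position(s).

0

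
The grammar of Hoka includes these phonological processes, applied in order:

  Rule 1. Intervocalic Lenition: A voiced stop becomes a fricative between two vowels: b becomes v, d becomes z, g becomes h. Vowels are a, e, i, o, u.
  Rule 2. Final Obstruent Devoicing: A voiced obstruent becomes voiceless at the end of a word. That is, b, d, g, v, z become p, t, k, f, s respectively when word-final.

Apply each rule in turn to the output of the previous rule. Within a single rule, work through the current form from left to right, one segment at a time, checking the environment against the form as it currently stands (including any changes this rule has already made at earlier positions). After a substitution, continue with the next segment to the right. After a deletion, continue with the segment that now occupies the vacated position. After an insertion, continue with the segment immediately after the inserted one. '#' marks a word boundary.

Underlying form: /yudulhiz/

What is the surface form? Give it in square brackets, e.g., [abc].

[yuzulhis]

Rule 1 Intervocalic Lenition: [yudulhiz] → [yuzulhiz]
Rule 2 Final Obstruent Devoicing: [yuzulhiz] → [yuzulhis]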